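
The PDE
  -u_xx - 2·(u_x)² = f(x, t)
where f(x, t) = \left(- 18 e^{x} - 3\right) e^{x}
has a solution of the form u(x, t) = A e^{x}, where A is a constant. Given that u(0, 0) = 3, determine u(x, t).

Substitute the ansatz u = A e^{x} into the left-hand side.
Derivatives of the ansatz:
  u_xx = A e^{x}
  u_x = A e^{x}
Term by term:
  -u_xx = - A e^{x}
  -2·(u_x)² = - 2 A^{2} e^{2 x}
So the left-hand side equals
  - 2 A^{2} e^{2 x} - A e^{x}
This must equal f(x, t) = \left(- 18 e^{x} - 3\right) e^{x} identically.
Matching coefficients of the independent functions:
  [e^{x}]:  - A = -3
  [e^{2 x}]:  - 2 A^{2} = -18
Solving: A = 3.
Check against the point condition:
  u(0, 0) = 3  ⟹  A = 3  ✓
Hence u(x, t) = 3 e^{x}.

Answer: u(x, t) = 3 e^{x}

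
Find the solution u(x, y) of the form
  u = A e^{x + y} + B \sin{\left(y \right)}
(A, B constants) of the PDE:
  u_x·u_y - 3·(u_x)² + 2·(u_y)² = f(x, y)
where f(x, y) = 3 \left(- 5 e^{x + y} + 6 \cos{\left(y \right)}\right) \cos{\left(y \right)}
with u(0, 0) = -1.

Substitute the ansatz u = A e^{x + y} + B \sin{\left(y \right)} into the left-hand side.
Derivatives of the ansatz:
  u_x = A e^{x} e^{y}
  u_y = A e^{x} e^{y} + B \cos{\left(y \right)}
Term by term:
  u_x·u_y = A^{2} e^{2 x} e^{2 y} + A B e^{x} e^{y} \cos{\left(y \right)}
  -3·(u_x)² = - 3 A^{2} e^{2 x} e^{2 y}
  2·(u_y)² = 2 A^{2} e^{2 x} e^{2 y} + 4 A B e^{x} e^{y} \cos{\left(y \right)} + 2 B^{2} \cos^{2}{\left(y \right)}
So the left-hand side equals
  5 A B e^{x} e^{y} \cos{\left(y \right)} + 2 B^{2} \cos^{2}{\left(y \right)}
This must equal f(x, y) identically; expanded, f = - 15 e^{x} e^{y} \cos{\left(y \right)} + 18 \cos^{2}{\left(y \right)}.
Matching coefficients of the independent functions:
  [e^{x} e^{y} \cos{\left(y \right)}]:  5 A B = -15
  [\cos^{2}{\left(y \right)}]:  2 B^{2} = 18
These equations allow (A, B) = (-1, 3) or (1, -3).
Impose the point condition(s):
  u(0, 0) = -1  ⟹  A = -1
Only A = -1, B = 3 satisfies everything.
Hence u(x, y) = - e^{x + y} + 3 \sin{\left(y \right)}.

Answer: u(x, y) = - e^{x + y} + 3 \sin{\left(y \right)}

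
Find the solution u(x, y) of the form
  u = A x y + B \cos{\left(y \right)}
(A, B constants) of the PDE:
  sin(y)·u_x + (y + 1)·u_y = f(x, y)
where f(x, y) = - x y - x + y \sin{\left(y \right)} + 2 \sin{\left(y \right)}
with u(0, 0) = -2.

Substitute the ansatz u = A x y + B \cos{\left(y \right)} into the left-hand side.
Derivatives of the ansatz:
  u_x = A y
  u_y = A x - B \sin{\left(y \right)}
Term by term:
  sin(y)·u_x = A y \sin{\left(y \right)}
  (y + 1)·u_y = A x y + A x - B y \sin{\left(y \right)} - B \sin{\left(y \right)}
So the left-hand side equals
  A x y + A x + A y \sin{\left(y \right)} - B y \sin{\left(y \right)} - B \sin{\left(y \right)}
This must equal f(x, y) = - x y - x + y \sin{\left(y \right)} + 2 \sin{\left(y \right)} identically.
Matching coefficients of the independent functions:
  [x, x y]:  A = -1
  [y \sin{\left(y \right)}]:  A - B = 1
  [\sin{\left(y \right)}]:  - B = 2
Solving: A = -1, B = -2.
Check against the point condition:
  u(0, 0) = -2  ⟹  B = -2  ✓
Hence u(x, y) = - x y - 2 \cos{\left(y \right)}.

Answer: u(x, y) = - x y - 2 \cos{\left(y \right)}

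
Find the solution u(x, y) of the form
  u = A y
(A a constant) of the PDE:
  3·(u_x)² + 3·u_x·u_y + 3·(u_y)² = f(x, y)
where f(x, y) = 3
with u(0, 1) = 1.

Substitute the ansatz u = A y into the left-hand side.
Derivatives of the ansatz:
  u_x = 0
  u_y = A
Term by term:
  3·(u_x)² = 0
  3·u_x·u_y = 0
  3·(u_y)² = 3 A^{2}
So the left-hand side equals
  3 A^{2}
This must equal f(x, y) = 3 identically.
Matching coefficients of the independent functions:
  [constant term]:  3 A^{2} = 3
These equations allow (A) = (-1) or (1).
Impose the point condition(s):
  u(0, 1) = 1  ⟹  A = 1
Only A = 1 satisfies everything.
Hence u(x, y) = y.

Answer: u(x, y) = y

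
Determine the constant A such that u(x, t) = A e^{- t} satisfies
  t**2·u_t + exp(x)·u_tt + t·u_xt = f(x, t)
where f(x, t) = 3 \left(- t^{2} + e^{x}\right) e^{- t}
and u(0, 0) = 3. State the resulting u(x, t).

Substitute the ansatz u = A e^{- t} into the left-hand side.
Derivatives of the ansatz:
  u_t = - A e^{- t}
  u_tt = A e^{- t}
  u_xt = 0
Term by term:
  t**2·u_t = - A t^{2} e^{- t}
  exp(x)·u_tt = A e^{- t} e^{x}
  t·u_xt = 0
So the left-hand side equals
  - A t^{2} e^{- t} + A e^{- t} e^{x}
This must equal f(x, t) identically; expanded, f = - 3 t^{2} e^{- t} + 3 e^{- t} e^{x}.
Matching coefficients of the independent functions:
  [t^{2} e^{- t}]:  - A = -3
  [e^{- t} e^{x}]:  A = 3
Solving: A = 3.
Check against the point condition:
  u(0, 0) = 3  ⟹  A = 3  ✓
Hence u(x, t) = 3 e^{- t}.

Answer: u(x, t) = 3 e^{- t}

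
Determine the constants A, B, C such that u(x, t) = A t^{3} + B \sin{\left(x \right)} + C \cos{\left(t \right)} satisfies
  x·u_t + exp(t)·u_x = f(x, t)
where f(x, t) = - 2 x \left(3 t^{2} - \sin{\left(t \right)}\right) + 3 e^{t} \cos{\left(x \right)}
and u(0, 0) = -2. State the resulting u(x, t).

Answer: u(x, t) = - 2 t^{3} + 3 \sin{\left(x \right)} - 2 \cos{\left(t \right)}

Derivation:
Substitute the ansatz u = A t^{3} + B \sin{\left(x \right)} + C \cos{\left(t \right)} into the left-hand side.
Derivatives of the ansatz:
  u_t = 3 A t^{2} - C \sin{\left(t \right)}
  u_x = B \cos{\left(x \right)}
Term by term:
  x·u_t = 3 A t^{2} x - C x \sin{\left(t \right)}
  exp(t)·u_x = B e^{t} \cos{\left(x \right)}
So the left-hand side equals
  3 A t^{2} x + B e^{t} \cos{\left(x \right)} - C x \sin{\left(t \right)}
This must equal f(x, t) = - 2 x \left(3 t^{2} - \sin{\left(t \right)}\right) + 3 e^{t} \cos{\left(x \right)} identically.
Matching coefficients of the independent functions:
  [t^{2} x]:  3 A = -6
  [x \sin{\left(t \right)}]:  - C = 2
  [e^{t} \cos{\left(x \right)}]:  B = 3
Solving: A = -2, B = 3, C = -2.
Check against the point condition:
  u(0, 0) = -2  ⟹  C = -2  ✓
Hence u(x, t) = - 2 t^{3} + 3 \sin{\left(x \right)} - 2 \cos{\left(t \right)}.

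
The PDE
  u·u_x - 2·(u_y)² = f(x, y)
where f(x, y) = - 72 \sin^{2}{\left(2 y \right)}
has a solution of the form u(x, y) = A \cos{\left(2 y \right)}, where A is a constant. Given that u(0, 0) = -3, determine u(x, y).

Substitute the ansatz u = A \cos{\left(2 y \right)} into the left-hand side.
Derivatives of the ansatz:
  u_x = 0
  u_y = - 2 A \sin{\left(2 y \right)}
Term by term:
  u·u_x = 0
  -2·(u_y)² = - 8 A^{2} \sin^{2}{\left(2 y \right)}
So the left-hand side equals
  - 8 A^{2} \sin^{2}{\left(2 y \right)}
This must equal f(x, y) = - 72 \sin^{2}{\left(2 y \right)} identically.
Matching coefficients of the independent functions:
  [\sin^{2}{\left(2 y \right)}]:  - 8 A^{2} = -72
These equations allow (A) = (-3) or (3).
Impose the point condition(s):
  u(0, 0) = -3  ⟹  A = -3
Only A = -3 satisfies everything.
Hence u(x, y) = - 3 \cos{\left(2 y \right)}.

Answer: u(x, y) = - 3 \cos{\left(2 y \right)}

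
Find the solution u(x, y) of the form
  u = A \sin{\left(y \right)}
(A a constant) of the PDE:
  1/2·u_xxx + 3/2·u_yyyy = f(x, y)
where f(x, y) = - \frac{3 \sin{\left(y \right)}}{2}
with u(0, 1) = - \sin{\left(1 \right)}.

Answer: u(x, y) = - \sin{\left(y \right)}

Derivation:
Substitute the ansatz u = A \sin{\left(y \right)} into the left-hand side.
Derivatives of the ansatz:
  u_xxx = 0
  u_yyyy = A \sin{\left(y \right)}
Term by term:
  1/2·u_xxx = 0
  3/2·u_yyyy = \frac{3 A \sin{\left(y \right)}}{2}
So the left-hand side equals
  \frac{3 A \sin{\left(y \right)}}{2}
This must equal f(x, y) = - \frac{3 \sin{\left(y \right)}}{2} identically.
Matching coefficients of the independent functions:
  [\sin{\left(y \right)}]:  \frac{3 A}{2} = - \frac{3}{2}
Solving: A = -1.
Check against the point condition:
  u(0, 1) = - \sin{\left(1 \right)}  ⟹  A \sin{\left(1 \right)} = - \sin{\left(1 \right)}  ✓
Hence u(x, y) = - \sin{\left(y \right)}.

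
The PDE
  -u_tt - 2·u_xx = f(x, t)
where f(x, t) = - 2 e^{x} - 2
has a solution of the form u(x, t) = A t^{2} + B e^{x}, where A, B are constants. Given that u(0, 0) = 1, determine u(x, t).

Substitute the ansatz u = A t^{2} + B e^{x} into the left-hand side.
Derivatives of the ansatz:
  u_tt = 2 A
  u_xx = B e^{x}
Term by term:
  -u_tt = - 2 A
  -2·u_xx = - 2 B e^{x}
So the left-hand side equals
  - 2 A - 2 B e^{x}
This must equal f(x, t) = - 2 e^{x} - 2 identically.
Matching coefficients of the independent functions:
  [constant term]:  - 2 A = -2
  [e^{x}]:  - 2 B = -2
Solving: A = 1, B = 1.
Check against the point condition:
  u(0, 0) = 1  ⟹  B = 1  ✓
Hence u(x, t) = t^{2} + e^{x}.

Answer: u(x, t) = t^{2} + e^{x}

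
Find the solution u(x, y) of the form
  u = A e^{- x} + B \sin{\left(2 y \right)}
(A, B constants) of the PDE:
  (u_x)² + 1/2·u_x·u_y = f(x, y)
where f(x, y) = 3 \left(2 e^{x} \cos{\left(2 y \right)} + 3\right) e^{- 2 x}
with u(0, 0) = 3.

Substitute the ansatz u = A e^{- x} + B \sin{\left(2 y \right)} into the left-hand side.
Derivatives of the ansatz:
  u_x = - A e^{- x}
  u_y = 2 B \cos{\left(2 y \right)}
Term by term:
  (u_x)² = A^{2} e^{- 2 x}
  1/2·u_x·u_y = - A B e^{- x} \cos{\left(2 y \right)}
So the left-hand side equals
  A^{2} e^{- 2 x} - A B e^{- x} \cos{\left(2 y \right)}
This must equal f(x, y) identically; expanded, f = 6 e^{- x} \cos{\left(2 y \right)} + 9 e^{- 2 x}.
Matching coefficients of the independent functions:
  [e^{- x} \cos{\left(2 y \right)}]:  - A B = 6
  [e^{- 2 x}]:  A^{2} = 9
These equations allow (A, B) = (-3, 2) or (3, -2).
Impose the point condition(s):
  u(0, 0) = 3  ⟹  A = 3
Only A = 3, B = -2 satisfies everything.
Hence u(x, y) = - 2 \sin{\left(2 y \right)} + 3 e^{- x}.

Answer: u(x, y) = - 2 \sin{\left(2 y \right)} + 3 e^{- x}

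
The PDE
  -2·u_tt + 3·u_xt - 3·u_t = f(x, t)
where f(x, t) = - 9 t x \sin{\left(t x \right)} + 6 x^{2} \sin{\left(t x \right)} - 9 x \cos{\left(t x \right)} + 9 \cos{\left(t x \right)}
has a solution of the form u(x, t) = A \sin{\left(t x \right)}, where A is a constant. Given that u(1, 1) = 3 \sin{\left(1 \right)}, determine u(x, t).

Answer: u(x, t) = 3 \sin{\left(t x \right)}

Derivation:
Substitute the ansatz u = A \sin{\left(t x \right)} into the left-hand side.
Derivatives of the ansatz:
  u_tt = - A x^{2} \sin{\left(t x \right)}
  u_xt = - A t x \sin{\left(t x \right)} + A \cos{\left(t x \right)}
  u_t = A x \cos{\left(t x \right)}
Term by term:
  -2·u_tt = 2 A x^{2} \sin{\left(t x \right)}
  3·u_xt = - 3 A t x \sin{\left(t x \right)} + 3 A \cos{\left(t x \right)}
  -3·u_t = - 3 A x \cos{\left(t x \right)}
So the left-hand side equals
  - 3 A t x \sin{\left(t x \right)} + 2 A x^{2} \sin{\left(t x \right)} - 3 A x \cos{\left(t x \right)} + 3 A \cos{\left(t x \right)}
This must equal f(x, t) = - 9 t x \sin{\left(t x \right)} + 6 x^{2} \sin{\left(t x \right)} - 9 x \cos{\left(t x \right)} + 9 \cos{\left(t x \right)} identically.
Matching coefficients of the independent functions:
  [x \cos{\left(t x \right)}, t x \sin{\left(t x \right)}]:  - 3 A = -9
  [x^{2} \sin{\left(t x \right)}]:  2 A = 6
  [\cos{\left(t x \right)}]:  3 A = 9
Solving: A = 3.
Check against the point condition:
  u(1, 1) = 3 \sin{\left(1 \right)}  ⟹  A \sin{\left(1 \right)} = 3 \sin{\left(1 \right)}  ✓
Hence u(x, t) = 3 \sin{\left(t x \right)}.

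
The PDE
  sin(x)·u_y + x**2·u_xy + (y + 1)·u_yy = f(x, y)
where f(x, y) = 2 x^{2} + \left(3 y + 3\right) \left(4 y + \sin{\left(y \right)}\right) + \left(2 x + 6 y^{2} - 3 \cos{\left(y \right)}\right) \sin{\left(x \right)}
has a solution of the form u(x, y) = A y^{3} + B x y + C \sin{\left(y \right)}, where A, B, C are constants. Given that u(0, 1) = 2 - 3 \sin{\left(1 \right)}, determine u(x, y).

Answer: u(x, y) = 2 x y + 2 y^{3} - 3 \sin{\left(y \right)}

Derivation:
Substitute the ansatz u = A y^{3} + B x y + C \sin{\left(y \right)} into the left-hand side.
Derivatives of the ansatz:
  u_y = 3 A y^{2} + B x + C \cos{\left(y \right)}
  u_xy = B
  u_yy = 6 A y - C \sin{\left(y \right)}
Term by term:
  sin(x)·u_y = 3 A y^{2} \sin{\left(x \right)} + B x \sin{\left(x \right)} + C \sin{\left(x \right)} \cos{\left(y \right)}
  x**2·u_xy = B x^{2}
  (y + 1)·u_yy = 6 A y^{2} + 6 A y - C y \sin{\left(y \right)} - C \sin{\left(y \right)}
So the left-hand side equals
  3 A y^{2} \sin{\left(x \right)} + 6 A y^{2} + 6 A y + B x^{2} + B x \sin{\left(x \right)} - C y \sin{\left(y \right)} + C \sin{\left(x \right)} \cos{\left(y \right)} - C \sin{\left(y \right)}
This must equal f(x, y) identically; expanded, f = 2 x^{2} + 2 x \sin{\left(x \right)} + 6 y^{2} \sin{\left(x \right)} + 12 y^{2} + 3 y \sin{\left(y \right)} + 12 y - 3 \sin{\left(x \right)} \cos{\left(y \right)} + 3 \sin{\left(y \right)}.
Matching coefficients of the independent functions:
  [x^{2}, x \sin{\left(x \right)}]:  B = 2
  [y, y^{2}]:  6 A = 12
  [y \sin{\left(y \right)}, \sin{\left(y \right)}]:  - C = 3
  [y^{2} \sin{\left(x \right)}]:  3 A = 6
  [\sin{\left(x \right)} \cos{\left(y \right)}]:  C = -3
Solving: A = 2, B = 2, C = -3.
Check against the point condition:
  u(0, 1) = 2 - 3 \sin{\left(1 \right)}  ⟹  A + C \sin{\left(1 \right)} = 2 - 3 \sin{\left(1 \right)}  ✓
Hence u(x, y) = 2 x y + 2 y^{3} - 3 \sin{\left(y \right)}.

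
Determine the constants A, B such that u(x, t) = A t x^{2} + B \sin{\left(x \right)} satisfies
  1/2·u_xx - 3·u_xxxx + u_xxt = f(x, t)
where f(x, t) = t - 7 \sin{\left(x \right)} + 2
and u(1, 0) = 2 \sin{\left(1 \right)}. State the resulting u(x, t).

Substitute the ansatz u = A t x^{2} + B \sin{\left(x \right)} into the left-hand side.
Derivatives of the ansatz:
  u_xx = 2 A t - B \sin{\left(x \right)}
  u_xxxx = B \sin{\left(x \right)}
  u_xxt = 2 A
Term by term:
  1/2·u_xx = A t - \frac{B \sin{\left(x \right)}}{2}
  -3·u_xxxx = - 3 B \sin{\left(x \right)}
  u_xxt = 2 A
So the left-hand side equals
  A t + 2 A - \frac{7 B \sin{\left(x \right)}}{2}
This must equal f(x, t) = t - 7 \sin{\left(x \right)} + 2 identically.
Matching coefficients of the independent functions:
  [constant term]:  2 A = 2
  [t]:  A = 1
  [\sin{\left(x \right)}]:  - \frac{7 B}{2} = -7
Solving: A = 1, B = 2.
Check against the point condition:
  u(1, 0) = 2 \sin{\left(1 \right)}  ⟹  B \sin{\left(1 \right)} = 2 \sin{\left(1 \right)}  ✓
Hence u(x, t) = t x^{2} + 2 \sin{\left(x \right)}.

Answer: u(x, t) = t x^{2} + 2 \sin{\left(x \right)}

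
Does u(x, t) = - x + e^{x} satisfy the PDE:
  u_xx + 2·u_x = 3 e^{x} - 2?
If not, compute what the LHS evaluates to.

Answer: Yes

Derivation:
Evaluate each term of the left-hand side for u = - x + e^{x}.
Derivatives:
  u_xx = e^{x}
  u_x = e^{x} - 1
Terms:
  u_xx = e^{x}
  2·u_x = 2 e^{x} - 2
Sum: LHS = 3 e^{x} - 2
This is exactly the given right-hand side, so u is a solution.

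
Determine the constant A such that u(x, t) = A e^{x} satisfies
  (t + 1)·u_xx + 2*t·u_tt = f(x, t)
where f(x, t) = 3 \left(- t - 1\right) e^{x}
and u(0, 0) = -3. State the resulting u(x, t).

Substitute the ansatz u = A e^{x} into the left-hand side.
Derivatives of the ansatz:
  u_xx = A e^{x}
  u_tt = 0
Term by term:
  (t + 1)·u_xx = A t e^{x} + A e^{x}
  2*t·u_tt = 0
So the left-hand side equals
  A t e^{x} + A e^{x}
This must equal f(x, t) identically; expanded, f = - 3 t e^{x} - 3 e^{x}.
Matching coefficients of the independent functions:
  [t e^{x}, e^{x}]:  A = -3
Solving: A = -3.
Check against the point condition:
  u(0, 0) = -3  ⟹  A = -3  ✓
Hence u(x, t) = - 3 e^{x}.

Answer: u(x, t) = - 3 e^{x}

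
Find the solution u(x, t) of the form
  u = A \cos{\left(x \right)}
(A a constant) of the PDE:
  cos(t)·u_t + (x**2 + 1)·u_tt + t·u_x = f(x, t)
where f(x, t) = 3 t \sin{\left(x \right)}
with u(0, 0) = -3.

Substitute the ansatz u = A \cos{\left(x \right)} into the left-hand side.
Derivatives of the ansatz:
  u_t = 0
  u_tt = 0
  u_x = - A \sin{\left(x \right)}
Term by term:
  cos(t)·u_t = 0
  (x**2 + 1)·u_tt = 0
  t·u_x = - A t \sin{\left(x \right)}
So the left-hand side equals
  - A t \sin{\left(x \right)}
This must equal f(x, t) = 3 t \sin{\left(x \right)} identically.
Matching coefficients of the independent functions:
  [t \sin{\left(x \right)}]:  - A = 3
Solving: A = -3.
Check against the point condition:
  u(0, 0) = -3  ⟹  A = -3  ✓
Hence u(x, t) = - 3 \cos{\left(x \right)}.

Answer: u(x, t) = - 3 \cos{\left(x \right)}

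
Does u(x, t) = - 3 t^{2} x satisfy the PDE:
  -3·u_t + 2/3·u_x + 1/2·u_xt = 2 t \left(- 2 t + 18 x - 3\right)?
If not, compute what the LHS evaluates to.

Evaluate each term of the left-hand side for u = - 3 t^{2} x.
Derivatives:
  u_t = - 6 t x
  u_x = - 3 t^{2}
  u_xt = - 6 t
Terms:
  -3·u_t = 18 t x
  2/3·u_x = - 2 t^{2}
  1/2·u_xt = - 3 t
Sum: LHS = t \left(- 2 t + 18 x - 3\right)
Given right-hand side: 2 t \left(- 2 t + 18 x - 3\right). Difference LHS − RHS = t \left(2 t - 18 x + 3\right) ≠ 0, so u is not a solution.

Answer: No, the LHS evaluates to t \left(- 2 t + 18 x - 3\right)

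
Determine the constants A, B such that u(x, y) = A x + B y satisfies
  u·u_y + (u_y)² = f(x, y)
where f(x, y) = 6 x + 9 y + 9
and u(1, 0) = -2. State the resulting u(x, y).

Substitute the ansatz u = A x + B y into the left-hand side.
Derivatives of the ansatz:
  u_y = B
Term by term:
  u·u_y = A B x + B^{2} y
  (u_y)² = B^{2}
So the left-hand side equals
  A B x + B^{2} y + B^{2}
This must equal f(x, y) = 6 x + 9 y + 9 identically.
Matching coefficients of the independent functions:
  [constant term, y]:  B^{2} = 9
  [x]:  A B = 6
These equations allow (A, B) = (-2, -3) or (2, 3).
Impose the point condition(s):
  u(1, 0) = -2  ⟹  A = -2
Only A = -2, B = -3 satisfies everything.
Hence u(x, y) = - 2 x - 3 y.

Answer: u(x, y) = - 2 x - 3 y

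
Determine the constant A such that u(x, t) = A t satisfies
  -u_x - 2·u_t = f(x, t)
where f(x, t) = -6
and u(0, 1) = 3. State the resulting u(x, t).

Substitute the ansatz u = A t into the left-hand side.
Derivatives of the ansatz:
  u_x = 0
  u_t = A
Term by term:
  -u_x = 0
  -2·u_t = - 2 A
So the left-hand side equals
  - 2 A
This must equal f(x, t) = -6 identically.
Matching coefficients of the independent functions:
  [constant term]:  - 2 A = -6
Solving: A = 3.
Check against the point condition:
  u(0, 1) = 3  ⟹  A = 3  ✓
Hence u(x, t) = 3 t.

Answer: u(x, t) = 3 t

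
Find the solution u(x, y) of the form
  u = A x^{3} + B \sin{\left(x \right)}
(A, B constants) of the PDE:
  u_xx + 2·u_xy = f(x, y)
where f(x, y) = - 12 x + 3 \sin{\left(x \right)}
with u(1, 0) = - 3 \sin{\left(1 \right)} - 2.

Substitute the ansatz u = A x^{3} + B \sin{\left(x \right)} into the left-hand side.
Derivatives of the ansatz:
  u_xx = 6 A x - B \sin{\left(x \right)}
  u_xy = 0
Term by term:
  u_xx = 6 A x - B \sin{\left(x \right)}
  2·u_xy = 0
So the left-hand side equals
  6 A x - B \sin{\left(x \right)}
This must equal f(x, y) = - 12 x + 3 \sin{\left(x \right)} identically.
Matching coefficients of the independent functions:
  [x]:  6 A = -12
  [\sin{\left(x \right)}]:  - B = 3
Solving: A = -2, B = -3.
Check against the point condition:
  u(1, 0) = - 3 \sin{\left(1 \right)} - 2  ⟹  A + B \sin{\left(1 \right)} = - 3 \sin{\left(1 \right)} - 2  ✓
Hence u(x, y) = - 2 x^{3} - 3 \sin{\left(x \right)}.

Answer: u(x, y) = - 2 x^{3} - 3 \sin{\left(x \right)}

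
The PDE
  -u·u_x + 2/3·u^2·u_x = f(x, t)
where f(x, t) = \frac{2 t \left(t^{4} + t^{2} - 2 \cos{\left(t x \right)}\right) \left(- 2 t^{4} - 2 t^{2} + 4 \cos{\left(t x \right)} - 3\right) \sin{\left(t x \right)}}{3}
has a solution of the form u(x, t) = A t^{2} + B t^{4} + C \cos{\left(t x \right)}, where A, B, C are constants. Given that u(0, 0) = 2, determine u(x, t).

Answer: u(x, t) = - t^{4} - t^{2} + 2 \cos{\left(t x \right)}

Derivation:
Substitute the ansatz u = A t^{2} + B t^{4} + C \cos{\left(t x \right)} into the left-hand side.
Derivatives of the ansatz:
  u_x = - C t \sin{\left(t x \right)}
Term by term:
  -u·u_x = A C t^{3} \sin{\left(t x \right)} + B C t^{5} \sin{\left(t x \right)} + C^{2} t \sin{\left(t x \right)} \cos{\left(t x \right)}
  2/3·u^2·u_x = - \frac{2 A^{2} C t^{5} \sin{\left(t x \right)}}{3} - \frac{4 A B C t^{7} \sin{\left(t x \right)}}{3} - \frac{4 A C^{2} t^{3} \sin{\left(t x \right)} \cos{\left(t x \right)}}{3} - \frac{2 B^{2} C t^{9} \sin{\left(t x \right)}}{3} - \frac{4 B C^{2} t^{5} \sin{\left(t x \right)} \cos{\left(t x \right)}}{3} - \frac{2 C^{3} t \sin{\left(t x \right)} \cos^{2}{\left(t x \right)}}{3}
So the left-hand side equals
  - \frac{2 A^{2} C t^{5} \sin{\left(t x \right)}}{3} - \frac{4 A B C t^{7} \sin{\left(t x \right)}}{3} - \frac{4 A C^{2} t^{3} \sin{\left(t x \right)} \cos{\left(t x \right)}}{3} + A C t^{3} \sin{\left(t x \right)} - \frac{2 B^{2} C t^{9} \sin{\left(t x \right)}}{3} - \frac{4 B C^{2} t^{5} \sin{\left(t x \right)} \cos{\left(t x \right)}}{3} + B C t^{5} \sin{\left(t x \right)} - \frac{2 C^{3} t \sin{\left(t x \right)} \cos^{2}{\left(t x \right)}}{3} + C^{2} t \sin{\left(t x \right)} \cos{\left(t x \right)}
This must equal f(x, t) identically; expanded, f = - \frac{4 t^{9} \sin{\left(t x \right)}}{3} - \frac{8 t^{7} \sin{\left(t x \right)}}{3} + \frac{16 t^{5} \sin{\left(t x \right)} \cos{\left(t x \right)}}{3} - \frac{10 t^{5} \sin{\left(t x \right)}}{3} + \frac{16 t^{3} \sin{\left(t x \right)} \cos{\left(t x \right)}}{3} - 2 t^{3} \sin{\left(t x \right)} - \frac{16 t \sin{\left(t x \right)} \cos^{2}{\left(t x \right)}}{3} + 4 t \sin{\left(t x \right)} \cos{\left(t x \right)}.
Matching coefficients of the independent functions:
  [t^{3} \sin{\left(t x \right)}]:  A C = -2
  [t^{5} \sin{\left(t x \right)}]:  - \frac{2 A^{2} C}{3} + B C = - \frac{10}{3}
  [t^{7} \sin{\left(t x \right)}]:  - \frac{4 A B C}{3} = - \frac{8}{3}
  [t^{9} \sin{\left(t x \right)}]:  - \frac{2 B^{2} C}{3} = - \frac{4}{3}
  [t \sin{\left(t x \right)} \cos{\left(t x \right)}]:  C^{2} = 4
  [t \sin{\left(t x \right)} \cos^{2}{\left(t x \right)}]:  - \frac{2 C^{3}}{3} = - \frac{16}{3}
  [t^{3} \sin{\left(t x \right)} \cos{\left(t x \right)}]:  - \frac{4 A C^{2}}{3} = \frac{16}{3}
  [t^{5} \sin{\left(t x \right)} \cos{\left(t x \right)}]:  - \frac{4 B C^{2}}{3} = \frac{16}{3}
Solving: A = -1, B = -1, C = 2.
Check against the point condition:
  u(0, 0) = 2  ⟹  C = 2  ✓
Hence u(x, t) = - t^{4} - t^{2} + 2 \cos{\left(t x \right)}.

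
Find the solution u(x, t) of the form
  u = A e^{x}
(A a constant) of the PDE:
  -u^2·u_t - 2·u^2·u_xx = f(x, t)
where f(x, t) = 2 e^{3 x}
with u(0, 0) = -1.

Substitute the ansatz u = A e^{x} into the left-hand side.
Derivatives of the ansatz:
  u_t = 0
  u_xx = A e^{x}
Term by term:
  -u^2·u_t = 0
  -2·u^2·u_xx = - 2 A^{3} e^{3 x}
So the left-hand side equals
  - 2 A^{3} e^{3 x}
This must equal f(x, t) = 2 e^{3 x} identically.
Matching coefficients of the independent functions:
  [e^{3 x}]:  - 2 A^{3} = 2
Solving: A = -1.
Check against the point condition:
  u(0, 0) = -1  ⟹  A = -1  ✓
Hence u(x, t) = - e^{x}.

Answer: u(x, t) = - e^{x}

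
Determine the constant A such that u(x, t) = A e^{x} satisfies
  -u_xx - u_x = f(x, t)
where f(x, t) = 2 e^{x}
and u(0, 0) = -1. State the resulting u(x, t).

Substitute the ansatz u = A e^{x} into the left-hand side.
Derivatives of the ansatz:
  u_xx = A e^{x}
  u_x = A e^{x}
Term by term:
  -u_xx = - A e^{x}
  -u_x = - A e^{x}
So the left-hand side equals
  - 2 A e^{x}
This must equal f(x, t) = 2 e^{x} identically.
Matching coefficients of the independent functions:
  [e^{x}]:  - 2 A = 2
Solving: A = -1.
Check against the point condition:
  u(0, 0) = -1  ⟹  A = -1  ✓
Hence u(x, t) = - e^{x}.

Answer: u(x, t) = - e^{x}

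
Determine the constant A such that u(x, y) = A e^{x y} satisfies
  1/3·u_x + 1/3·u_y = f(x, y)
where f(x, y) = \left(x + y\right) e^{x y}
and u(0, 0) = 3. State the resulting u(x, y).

Substitute the ansatz u = A e^{x y} into the left-hand side.
Derivatives of the ansatz:
  u_x = A y e^{x y}
  u_y = A x e^{x y}
Term by term:
  1/3·u_x = \frac{A y e^{x y}}{3}
  1/3·u_y = \frac{A x e^{x y}}{3}
So the left-hand side equals
  \frac{A x e^{x y}}{3} + \frac{A y e^{x y}}{3}
This must equal f(x, y) identically; expanded, f = x e^{x y} + y e^{x y}.
Matching coefficients of the independent functions:
  [x e^{x y}, y e^{x y}]:  \frac{A}{3} = 1
Solving: A = 3.
Check against the point condition:
  u(0, 0) = 3  ⟹  A = 3  ✓
Hence u(x, y) = 3 e^{x y}.

Answer: u(x, y) = 3 e^{x y}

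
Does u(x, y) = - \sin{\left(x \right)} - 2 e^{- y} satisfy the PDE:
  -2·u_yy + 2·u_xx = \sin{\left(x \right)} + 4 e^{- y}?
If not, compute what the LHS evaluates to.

Answer: No, the LHS evaluates to 2 \sin{\left(x \right)} + 4 e^{- y}

Derivation:
Evaluate each term of the left-hand side for u = - \sin{\left(x \right)} - 2 e^{- y}.
Derivatives:
  u_yy = - 2 e^{- y}
  u_xx = \sin{\left(x \right)}
Terms:
  -2·u_yy = 4 e^{- y}
  2·u_xx = 2 \sin{\left(x \right)}
Sum: LHS = 2 \sin{\left(x \right)} + 4 e^{- y}
Given right-hand side: \sin{\left(x \right)} + 4 e^{- y}. Difference LHS − RHS = \sin{\left(x \right)} ≠ 0, so u is not a solution.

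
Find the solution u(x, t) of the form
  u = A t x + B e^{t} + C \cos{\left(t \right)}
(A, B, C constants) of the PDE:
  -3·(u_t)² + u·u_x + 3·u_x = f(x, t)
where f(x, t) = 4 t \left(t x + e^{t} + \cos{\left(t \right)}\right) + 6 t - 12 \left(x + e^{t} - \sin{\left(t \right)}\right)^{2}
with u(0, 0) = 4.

Answer: u(x, t) = 2 t x + 2 e^{t} + 2 \cos{\left(t \right)}

Derivation:
Substitute the ansatz u = A t x + B e^{t} + C \cos{\left(t \right)} into the left-hand side.
Derivatives of the ansatz:
  u_t = A x + B e^{t} - C \sin{\left(t \right)}
  u_x = A t
Term by term:
  -3·(u_t)² = - 3 A^{2} x^{2} - 6 A B x e^{t} + 6 A C x \sin{\left(t \right)} - 3 B^{2} e^{2 t} + 6 B C e^{t} \sin{\left(t \right)} - 3 C^{2} \sin^{2}{\left(t \right)}
  u·u_x = A^{2} t^{2} x + A B t e^{t} + A C t \cos{\left(t \right)}
  3·u_x = 3 A t
So the left-hand side equals
  A^{2} t^{2} x - 3 A^{2} x^{2} + A B t e^{t} - 6 A B x e^{t} + A C t \cos{\left(t \right)} + 6 A C x \sin{\left(t \right)} + 3 A t - 3 B^{2} e^{2 t} + 6 B C e^{t} \sin{\left(t \right)} - 3 C^{2} \sin^{2}{\left(t \right)}
This must equal f(x, t) identically; expanded, f = 4 t^{2} x + 4 t e^{t} + 4 t \cos{\left(t \right)} + 6 t - 12 x^{2} - 24 x e^{t} + 24 x \sin{\left(t \right)} - 12 e^{2 t} + 24 e^{t} \sin{\left(t \right)} - 12 \sin^{2}{\left(t \right)}.
Matching coefficients of the independent functions:
  [t]:  3 A = 6
  [x^{2}]:  - 3 A^{2} = -12
  [t e^{t}]:  A B = 4
  [t \cos{\left(t \right)}]:  A C = 4
  [t^{2} x]:  A^{2} = 4
  [x e^{t}]:  - 6 A B = -24
  [x \sin{\left(t \right)}]:  6 A C = 24
  [e^{t} \sin{\left(t \right)}]:  6 B C = 24
  [e^{2 t}]:  - 3 B^{2} = -12
  [\sin^{2}{\left(t \right)}]:  - 3 C^{2} = -12
Solving: A = 2, B = 2, C = 2.
Check against the point condition:
  u(0, 0) = 4  ⟹  B + C = 4  ✓
Hence u(x, t) = 2 t x + 2 e^{t} + 2 \cos{\left(t \right)}.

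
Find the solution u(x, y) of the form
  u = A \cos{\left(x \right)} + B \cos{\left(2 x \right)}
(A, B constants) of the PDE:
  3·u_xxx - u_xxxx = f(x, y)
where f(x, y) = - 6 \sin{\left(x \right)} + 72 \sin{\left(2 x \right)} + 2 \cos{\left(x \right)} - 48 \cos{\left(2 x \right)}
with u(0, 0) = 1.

Substitute the ansatz u = A \cos{\left(x \right)} + B \cos{\left(2 x \right)} into the left-hand side.
Derivatives of the ansatz:
  u_xxx = A \sin{\left(x \right)} + 8 B \sin{\left(2 x \right)}
  u_xxxx = A \cos{\left(x \right)} + 16 B \cos{\left(2 x \right)}
Term by term:
  3·u_xxx = 3 A \sin{\left(x \right)} + 24 B \sin{\left(2 x \right)}
  -u_xxxx = - A \cos{\left(x \right)} - 16 B \cos{\left(2 x \right)}
So the left-hand side equals
  3 A \sin{\left(x \right)} - A \cos{\left(x \right)} + 24 B \sin{\left(2 x \right)} - 16 B \cos{\left(2 x \right)}
This must equal f(x, y) = - 6 \sin{\left(x \right)} + 72 \sin{\left(2 x \right)} + 2 \cos{\left(x \right)} - 48 \cos{\left(2 x \right)} identically.
Matching coefficients of the independent functions:
  [\sin{\left(x \right)}]:  3 A = -6
  [\sin{\left(2 x \right)}]:  24 B = 72
  [\cos{\left(x \right)}]:  - A = 2
  [\cos{\left(2 x \right)}]:  - 16 B = -48
Solving: A = -2, B = 3.
Check against the point condition:
  u(0, 0) = 1  ⟹  A + B = 1  ✓
Hence u(x, y) = - 2 \cos{\left(x \right)} + 3 \cos{\left(2 x \right)}.

Answer: u(x, y) = - 2 \cos{\left(x \right)} + 3 \cos{\left(2 x \right)}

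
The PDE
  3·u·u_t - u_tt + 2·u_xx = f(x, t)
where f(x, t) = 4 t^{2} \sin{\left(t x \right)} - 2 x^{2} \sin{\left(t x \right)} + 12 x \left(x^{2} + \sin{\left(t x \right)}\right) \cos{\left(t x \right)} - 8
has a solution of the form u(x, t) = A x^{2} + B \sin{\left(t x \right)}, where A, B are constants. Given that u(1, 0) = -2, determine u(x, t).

Substitute the ansatz u = A x^{2} + B \sin{\left(t x \right)} into the left-hand side.
Derivatives of the ansatz:
  u_t = B x \cos{\left(t x \right)}
  u_tt = - B x^{2} \sin{\left(t x \right)}
  u_xx = 2 A - B t^{2} \sin{\left(t x \right)}
Term by term:
  3·u·u_t = 3 A B x^{3} \cos{\left(t x \right)} + 3 B^{2} x \sin{\left(t x \right)} \cos{\left(t x \right)}
  -u_tt = B x^{2} \sin{\left(t x \right)}
  2·u_xx = 4 A - 2 B t^{2} \sin{\left(t x \right)}
So the left-hand side equals
  3 A B x^{3} \cos{\left(t x \right)} + 4 A + 3 B^{2} x \sin{\left(t x \right)} \cos{\left(t x \right)} - 2 B t^{2} \sin{\left(t x \right)} + B x^{2} \sin{\left(t x \right)}
This must equal f(x, t) identically; expanded, f = 4 t^{2} \sin{\left(t x \right)} + 12 x^{3} \cos{\left(t x \right)} - 2 x^{2} \sin{\left(t x \right)} + 12 x \sin{\left(t x \right)} \cos{\left(t x \right)} - 8.
Matching coefficients of the independent functions:
  [constant term]:  4 A = -8
  [t^{2} \sin{\left(t x \right)}]:  - 2 B = 4
  [x^{2} \sin{\left(t x \right)}]:  B = -2
  [x^{3} \cos{\left(t x \right)}]:  3 A B = 12
  [x \sin{\left(t x \right)} \cos{\left(t x \right)}]:  3 B^{2} = 12
Solving: A = -2, B = -2.
Check against the point condition:
  u(1, 0) = -2  ⟹  A = -2  ✓
Hence u(x, t) = - 2 x^{2} - 2 \sin{\left(t x \right)}.

Answer: u(x, t) = - 2 x^{2} - 2 \sin{\left(t x \right)}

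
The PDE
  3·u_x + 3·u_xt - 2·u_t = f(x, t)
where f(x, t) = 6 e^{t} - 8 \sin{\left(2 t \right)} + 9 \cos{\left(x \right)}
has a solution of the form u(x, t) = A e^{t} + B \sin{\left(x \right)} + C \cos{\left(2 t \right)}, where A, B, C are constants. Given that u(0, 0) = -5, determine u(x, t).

Answer: u(x, t) = - 3 e^{t} + 3 \sin{\left(x \right)} - 2 \cos{\left(2 t \right)}

Derivation:
Substitute the ansatz u = A e^{t} + B \sin{\left(x \right)} + C \cos{\left(2 t \right)} into the left-hand side.
Derivatives of the ansatz:
  u_x = B \cos{\left(x \right)}
  u_xt = 0
  u_t = A e^{t} - 2 C \sin{\left(2 t \right)}
Term by term:
  3·u_x = 3 B \cos{\left(x \right)}
  3·u_xt = 0
  -2·u_t = - 2 A e^{t} + 4 C \sin{\left(2 t \right)}
So the left-hand side equals
  - 2 A e^{t} + 3 B \cos{\left(x \right)} + 4 C \sin{\left(2 t \right)}
This must equal f(x, t) = 6 e^{t} - 8 \sin{\left(2 t \right)} + 9 \cos{\left(x \right)} identically.
Matching coefficients of the independent functions:
  [e^{t}]:  - 2 A = 6
  [\sin{\left(2 t \right)}]:  4 C = -8
  [\cos{\left(x \right)}]:  3 B = 9
Solving: A = -3, B = 3, C = -2.
Check against the point condition:
  u(0, 0) = -5  ⟹  A + C = -5  ✓
Hence u(x, t) = - 3 e^{t} + 3 \sin{\left(x \right)} - 2 \cos{\left(2 t \right)}.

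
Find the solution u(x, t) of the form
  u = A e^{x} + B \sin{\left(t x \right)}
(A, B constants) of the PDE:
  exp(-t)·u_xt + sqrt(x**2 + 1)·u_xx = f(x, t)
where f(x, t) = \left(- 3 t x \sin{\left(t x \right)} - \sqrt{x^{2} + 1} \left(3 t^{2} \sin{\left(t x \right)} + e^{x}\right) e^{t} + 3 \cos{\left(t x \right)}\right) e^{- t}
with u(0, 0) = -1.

Answer: u(x, t) = - e^{x} + 3 \sin{\left(t x \right)}

Derivation:
Substitute the ansatz u = A e^{x} + B \sin{\left(t x \right)} into the left-hand side.
Derivatives of the ansatz:
  u_xt = - B t x \sin{\left(t x \right)} + B \cos{\left(t x \right)}
  u_xx = A e^{x} - B t^{2} \sin{\left(t x \right)}
Term by term:
  exp(-t)·u_xt = - B t x e^{- t} \sin{\left(t x \right)} + B e^{- t} \cos{\left(t x \right)}
  sqrt(x**2 + 1)·u_xx = A \sqrt{x^{2} + 1} e^{x} - B t^{2} \sqrt{x^{2} + 1} \sin{\left(t x \right)}
So the left-hand side equals
  A \sqrt{x^{2} + 1} e^{x} - B t^{2} \sqrt{x^{2} + 1} \sin{\left(t x \right)} - B t x e^{- t} \sin{\left(t x \right)} + B e^{- t} \cos{\left(t x \right)}
This must equal f(x, t) identically; expanded, f = - 3 t^{2} \sqrt{x^{2} + 1} \sin{\left(t x \right)} - 3 t x e^{- t} \sin{\left(t x \right)} - \sqrt{x^{2} + 1} e^{x} + 3 e^{- t} \cos{\left(t x \right)}.
Matching coefficients of the independent functions:
  [\sqrt{x^{2} + 1} e^{x}]:  A = -1
  [e^{- t} \cos{\left(t x \right)}]:  B = 3
  [t^{2} \sqrt{x^{2} + 1} \sin{\left(t x \right)}, t x e^{- t} \sin{\left(t x \right)}]:  - B = -3
Solving: A = -1, B = 3.
Check against the point condition:
  u(0, 0) = -1  ⟹  A = -1  ✓
Hence u(x, t) = - e^{x} + 3 \sin{\left(t x \right)}.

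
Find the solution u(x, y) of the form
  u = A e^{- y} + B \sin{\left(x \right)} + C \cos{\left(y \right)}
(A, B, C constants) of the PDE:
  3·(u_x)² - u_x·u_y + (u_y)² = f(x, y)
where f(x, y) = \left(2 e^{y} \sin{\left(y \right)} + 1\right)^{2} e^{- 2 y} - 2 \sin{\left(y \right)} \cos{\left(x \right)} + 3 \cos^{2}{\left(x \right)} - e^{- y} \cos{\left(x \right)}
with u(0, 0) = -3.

Substitute the ansatz u = A e^{- y} + B \sin{\left(x \right)} + C \cos{\left(y \right)} into the left-hand side.
Derivatives of the ansatz:
  u_x = B \cos{\left(x \right)}
  u_y = - A e^{- y} - C \sin{\left(y \right)}
Term by term:
  3·(u_x)² = 3 B^{2} \cos^{2}{\left(x \right)}
  -u_x·u_y = A B e^{- y} \cos{\left(x \right)} + B C \sin{\left(y \right)} \cos{\left(x \right)}
  (u_y)² = A^{2} e^{- 2 y} + 2 A C e^{- y} \sin{\left(y \right)} + C^{2} \sin^{2}{\left(y \right)}
So the left-hand side equals
  A^{2} e^{- 2 y} + A B e^{- y} \cos{\left(x \right)} + 2 A C e^{- y} \sin{\left(y \right)} + 3 B^{2} \cos^{2}{\left(x \right)} + B C \sin{\left(y \right)} \cos{\left(x \right)} + C^{2} \sin^{2}{\left(y \right)}
This must equal f(x, y) identically; expanded, f = 4 \sin^{2}{\left(y \right)} - 2 \sin{\left(y \right)} \cos{\left(x \right)} + 3 \cos^{2}{\left(x \right)} + 4 e^{- y} \sin{\left(y \right)} - e^{- y} \cos{\left(x \right)} + e^{- 2 y}.
Matching coefficients of the independent functions:
  [e^{- y} \sin{\left(y \right)}]:  2 A C = 4
  [e^{- y} \cos{\left(x \right)}]:  A B = -1
  [\sin{\left(y \right)} \cos{\left(x \right)}]:  B C = -2
  [e^{- 2 y}]:  A^{2} = 1
  [\sin^{2}{\left(y \right)}]:  C^{2} = 4
  [\cos^{2}{\left(x \right)}]:  3 B^{2} = 3
These equations allow (A, B, C) = (-1, 1, -2) or (1, -1, 2).
Impose the point condition(s):
  u(0, 0) = -3  ⟹  A + C = -3
Only A = -1, B = 1, C = -2 satisfies everything.
Hence u(x, y) = \sin{\left(x \right)} - 2 \cos{\left(y \right)} - e^{- y}.

Answer: u(x, y) = \sin{\left(x \right)} - 2 \cos{\left(y \right)} - e^{- y}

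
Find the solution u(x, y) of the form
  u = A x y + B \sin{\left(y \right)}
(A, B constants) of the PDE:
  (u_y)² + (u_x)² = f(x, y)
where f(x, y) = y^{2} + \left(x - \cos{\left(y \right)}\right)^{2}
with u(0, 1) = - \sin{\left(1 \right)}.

Substitute the ansatz u = A x y + B \sin{\left(y \right)} into the left-hand side.
Derivatives of the ansatz:
  u_y = A x + B \cos{\left(y \right)}
  u_x = A y
Term by term:
  (u_y)² = A^{2} x^{2} + 2 A B x \cos{\left(y \right)} + B^{2} \cos^{2}{\left(y \right)}
  (u_x)² = A^{2} y^{2}
So the left-hand side equals
  A^{2} x^{2} + A^{2} y^{2} + 2 A B x \cos{\left(y \right)} + B^{2} \cos^{2}{\left(y \right)}
This must equal f(x, y) identically; expanded, f = x^{2} - 2 x \cos{\left(y \right)} + y^{2} + \cos^{2}{\left(y \right)}.
Matching coefficients of the independent functions:
  [x^{2}, y^{2}]:  A^{2} = 1
  [x \cos{\left(y \right)}]:  2 A B = -2
  [\cos^{2}{\left(y \right)}]:  B^{2} = 1
These equations allow (A, B) = (-1, 1) or (1, -1).
Impose the point condition(s):
  u(0, 1) = - \sin{\left(1 \right)}  ⟹  B \sin{\left(1 \right)} = - \sin{\left(1 \right)}
Only A = 1, B = -1 satisfies everything.
Hence u(x, y) = x y - \sin{\left(y \right)}.

Answer: u(x, y) = x y - \sin{\left(y \right)}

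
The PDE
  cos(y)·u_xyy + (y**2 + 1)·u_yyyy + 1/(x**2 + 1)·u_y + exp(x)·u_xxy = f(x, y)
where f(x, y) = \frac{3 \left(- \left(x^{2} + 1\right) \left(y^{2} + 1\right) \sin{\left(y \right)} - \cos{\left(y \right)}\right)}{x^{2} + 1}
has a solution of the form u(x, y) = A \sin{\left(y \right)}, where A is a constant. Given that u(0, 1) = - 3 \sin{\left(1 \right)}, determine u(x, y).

Substitute the ansatz u = A \sin{\left(y \right)} into the left-hand side.
Derivatives of the ansatz:
  u_xyy = 0
  u_yyyy = A \sin{\left(y \right)}
  u_y = A \cos{\left(y \right)}
  u_xxy = 0
Term by term:
  cos(y)·u_xyy = 0
  (y**2 + 1)·u_yyyy = A y^{2} \sin{\left(y \right)} + A \sin{\left(y \right)}
  1/(x**2 + 1)·u_y = \frac{A \cos{\left(y \right)}}{x^{2} + 1}
  exp(x)·u_xxy = 0
So the left-hand side equals
  A y^{2} \sin{\left(y \right)} + A \sin{\left(y \right)} + \frac{A \cos{\left(y \right)}}{x^{2} + 1}
This must equal f(x, y) identically; expanded, f = - 3 y^{2} \sin{\left(y \right)} - 3 \sin{\left(y \right)} - \frac{3 \cos{\left(y \right)}}{x^{2} + 1}.
Matching coefficients of the independent functions:
  [y^{2} \sin{\left(y \right)}, \frac{\cos{\left(y \right)}}{x^{2} + 1}, \sin{\left(y \right)}]:  A = -3
Solving: A = -3.
Check against the point condition:
  u(0, 1) = - 3 \sin{\left(1 \right)}  ⟹  A \sin{\left(1 \right)} = - 3 \sin{\left(1 \right)}  ✓
Hence u(x, y) = - 3 \sin{\left(y \right)}.

Answer: u(x, y) = - 3 \sin{\left(y \right)}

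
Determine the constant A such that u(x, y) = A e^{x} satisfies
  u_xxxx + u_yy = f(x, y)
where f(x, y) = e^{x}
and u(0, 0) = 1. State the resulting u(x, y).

Substitute the ansatz u = A e^{x} into the left-hand side.
Derivatives of the ansatz:
  u_xxxx = A e^{x}
  u_yy = 0
Term by term:
  u_xxxx = A e^{x}
  u_yy = 0
So the left-hand side equals
  A e^{x}
This must equal f(x, y) = e^{x} identically.
Matching coefficients of the independent functions:
  [e^{x}]:  A = 1
Solving: A = 1.
Check against the point condition:
  u(0, 0) = 1  ⟹  A = 1  ✓
Hence u(x, y) = e^{x}.

Answer: u(x, y) = e^{x}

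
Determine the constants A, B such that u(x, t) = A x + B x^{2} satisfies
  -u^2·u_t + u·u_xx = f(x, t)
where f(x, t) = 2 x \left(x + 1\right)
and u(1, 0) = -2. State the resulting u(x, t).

Substitute the ansatz u = A x + B x^{2} into the left-hand side.
Derivatives of the ansatz:
  u_t = 0
  u_xx = 2 B
Term by term:
  -u^2·u_t = 0
  u·u_xx = 2 A B x + 2 B^{2} x^{2}
So the left-hand side equals
  2 A B x + 2 B^{2} x^{2}
This must equal f(x, t) identically; expanded, f = 2 x^{2} + 2 x.
Matching coefficients of the independent functions:
  [x]:  2 A B = 2
  [x^{2}]:  2 B^{2} = 2
These equations allow (A, B) = (-1, -1) or (1, 1).
Impose the point condition(s):
  u(1, 0) = -2  ⟹  A + B = -2
Only A = -1, B = -1 satisfies everything.
Hence u(x, t) = - x^{2} - x.

Answer: u(x, t) = - x^{2} - x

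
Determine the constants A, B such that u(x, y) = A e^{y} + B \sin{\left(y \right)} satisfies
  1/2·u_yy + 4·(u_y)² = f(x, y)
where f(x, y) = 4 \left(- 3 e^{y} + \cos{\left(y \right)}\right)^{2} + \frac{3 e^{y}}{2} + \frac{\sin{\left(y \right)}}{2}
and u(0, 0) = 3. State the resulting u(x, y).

Substitute the ansatz u = A e^{y} + B \sin{\left(y \right)} into the left-hand side.
Derivatives of the ansatz:
  u_yy = A e^{y} - B \sin{\left(y \right)}
  u_y = A e^{y} + B \cos{\left(y \right)}
Term by term:
  1/2·u_yy = \frac{A e^{y}}{2} - \frac{B \sin{\left(y \right)}}{2}
  4·(u_y)² = 4 A^{2} e^{2 y} + 8 A B e^{y} \cos{\left(y \right)} + 4 B^{2} \cos^{2}{\left(y \right)}
So the left-hand side equals
  4 A^{2} e^{2 y} + 8 A B e^{y} \cos{\left(y \right)} + \frac{A e^{y}}{2} + 4 B^{2} \cos^{2}{\left(y \right)} - \frac{B \sin{\left(y \right)}}{2}
This must equal f(x, y) identically; expanded, f = 36 e^{2 y} - 24 e^{y} \cos{\left(y \right)} + \frac{3 e^{y}}{2} + \frac{\sin{\left(y \right)}}{2} + 4 \cos^{2}{\left(y \right)}.
Matching coefficients of the independent functions:
  [e^{y} \cos{\left(y \right)}]:  8 A B = -24
  [e^{y}]:  \frac{A}{2} = \frac{3}{2}
  [e^{2 y}]:  4 A^{2} = 36
  [\sin{\left(y \right)}]:  - \frac{B}{2} = \frac{1}{2}
  [\cos^{2}{\left(y \right)}]:  4 B^{2} = 4
Solving: A = 3, B = -1.
Check against the point condition:
  u(0, 0) = 3  ⟹  A = 3  ✓
Hence u(x, y) = 3 e^{y} - \sin{\left(y \right)}.

Answer: u(x, y) = 3 e^{y} - \sin{\left(y \right)}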